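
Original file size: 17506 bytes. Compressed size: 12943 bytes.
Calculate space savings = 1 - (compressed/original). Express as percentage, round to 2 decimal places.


ratio = compressed/original = 12943/17506 = 0.739347
savings = 1 - ratio = 1 - 0.739347 = 0.260653
as a percentage: 0.260653 * 100 = 26.07%

Space savings = 1 - 12943/17506 = 26.07%


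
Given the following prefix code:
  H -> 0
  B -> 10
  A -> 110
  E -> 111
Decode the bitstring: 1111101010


Decoding step by step:
Bits 111 -> E
Bits 110 -> A
Bits 10 -> B
Bits 10 -> B


Decoded message: EABB


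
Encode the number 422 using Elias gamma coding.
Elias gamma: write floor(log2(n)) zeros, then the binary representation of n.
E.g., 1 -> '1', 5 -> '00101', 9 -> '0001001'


num_bits = floor(log2(422)) + 1 = 9
leading_zeros = num_bits - 1 = 8
binary(422) = 110100110

Elias gamma(422) = '00000000' + '110100110' = 00000000110100110 (17 bits)


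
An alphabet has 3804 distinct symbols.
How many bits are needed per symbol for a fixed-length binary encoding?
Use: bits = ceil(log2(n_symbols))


log2(3804) = 11.8933
Bracket: 2^11 = 2048 < 3804 <= 2^12 = 4096
So ceil(log2(3804)) = 12

bits = ceil(log2(3804)) = ceil(11.8933) = 12 bits


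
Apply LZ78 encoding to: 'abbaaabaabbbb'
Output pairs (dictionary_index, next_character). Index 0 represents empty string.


LZ78 encoding steps:
Dictionary: {0: ''}
Step 1: w='' (idx 0), next='a' -> output (0, 'a'), add 'a' as idx 1
Step 2: w='' (idx 0), next='b' -> output (0, 'b'), add 'b' as idx 2
Step 3: w='b' (idx 2), next='a' -> output (2, 'a'), add 'ba' as idx 3
Step 4: w='a' (idx 1), next='a' -> output (1, 'a'), add 'aa' as idx 4
Step 5: w='ba' (idx 3), next='a' -> output (3, 'a'), add 'baa' as idx 5
Step 6: w='b' (idx 2), next='b' -> output (2, 'b'), add 'bb' as idx 6
Step 7: w='bb' (idx 6), end of input -> output (6, '')


Encoded: [(0, 'a'), (0, 'b'), (2, 'a'), (1, 'a'), (3, 'a'), (2, 'b'), (6, '')]


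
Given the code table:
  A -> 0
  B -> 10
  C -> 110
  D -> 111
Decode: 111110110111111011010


Decoding:
111 -> D
110 -> C
110 -> C
111 -> D
111 -> D
0 -> A
110 -> C
10 -> B


Result: DCCDDACB


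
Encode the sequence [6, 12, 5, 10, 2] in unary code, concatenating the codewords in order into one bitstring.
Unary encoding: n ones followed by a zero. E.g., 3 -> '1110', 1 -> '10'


Encode each number as n ones followed by a terminating 0:
  6 -> 1111110 (7 bits)
  12 -> 1111111111110 (13 bits)
  5 -> 111110 (6 bits)
  10 -> 11111111110 (11 bits)
  2 -> 110 (3 bits)
Total length = 7 + 13 + 6 + 11 + 3 = 40 bits.

Unary([6, 12, 5, 10, 2]) = 1111110111111111111011111011111111110110 (40 bits)


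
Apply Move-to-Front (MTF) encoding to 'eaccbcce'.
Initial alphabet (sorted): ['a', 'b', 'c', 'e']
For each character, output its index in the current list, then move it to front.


MTF encoding:
'e': index 3 in ['a', 'b', 'c', 'e'] -> ['e', 'a', 'b', 'c']
'a': index 1 in ['e', 'a', 'b', 'c'] -> ['a', 'e', 'b', 'c']
'c': index 3 in ['a', 'e', 'b', 'c'] -> ['c', 'a', 'e', 'b']
'c': index 0 in ['c', 'a', 'e', 'b'] -> ['c', 'a', 'e', 'b']
'b': index 3 in ['c', 'a', 'e', 'b'] -> ['b', 'c', 'a', 'e']
'c': index 1 in ['b', 'c', 'a', 'e'] -> ['c', 'b', 'a', 'e']
'c': index 0 in ['c', 'b', 'a', 'e'] -> ['c', 'b', 'a', 'e']
'e': index 3 in ['c', 'b', 'a', 'e'] -> ['e', 'c', 'b', 'a']


Output: [3, 1, 3, 0, 3, 1, 0, 3]


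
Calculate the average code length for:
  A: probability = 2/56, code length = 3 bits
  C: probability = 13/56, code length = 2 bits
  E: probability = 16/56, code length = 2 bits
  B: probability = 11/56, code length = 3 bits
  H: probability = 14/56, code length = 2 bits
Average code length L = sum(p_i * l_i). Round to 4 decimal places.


Weighted contributions p_i * l_i:
  A: (2/56) * 3 = 6/56
  C: (13/56) * 2 = 26/56
  E: (16/56) * 2 = 32/56
  B: (11/56) * 3 = 33/56
  H: (14/56) * 2 = 28/56
Sum = (6 + 26 + 32 + 33 + 28)/56 = 125/56

L = 125/56 = 2.2321 bits/symbol


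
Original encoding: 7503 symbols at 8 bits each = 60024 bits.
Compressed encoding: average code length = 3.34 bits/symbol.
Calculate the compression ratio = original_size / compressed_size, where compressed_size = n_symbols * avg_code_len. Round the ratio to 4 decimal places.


original_size = n_symbols * orig_bits = 7503 * 8 = 60024 bits
compressed_size = n_symbols * avg_code_len = 7503 * 3.34 = 25060.02 bits
ratio = original_size / compressed_size = 60024 / 25060.02 = 2.3952

Compression ratio = 2.3952


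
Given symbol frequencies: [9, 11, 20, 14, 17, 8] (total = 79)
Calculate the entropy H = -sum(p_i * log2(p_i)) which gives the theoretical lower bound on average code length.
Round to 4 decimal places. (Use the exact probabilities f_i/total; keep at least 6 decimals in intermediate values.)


Per-symbol terms -p_i * log2(p_i) with p_i = f_i/79:
  p = 9/79 = 0.113924: log2(p) = -3.133856, -p*log2(p) = 0.357022
  p = 11/79 = 0.139241: log2(p) = -2.844349, -p*log2(p) = 0.396049
  p = 20/79 = 0.253165: log2(p) = -1.981853, -p*log2(p) = 0.501735
  p = 14/79 = 0.177215: log2(p) = -2.496426, -p*log2(p) = 0.442405
  p = 17/79 = 0.215190: log2(p) = -2.216318, -p*log2(p) = 0.476929
  p = 8/79 = 0.101266: log2(p) = -3.303781, -p*log2(p) = 0.334560
H = 0.357022 + 0.396049 + 0.501735 + 0.442405 + 0.476929 + 0.334560 = 2.508700

H = 2.5087 bits/symbol


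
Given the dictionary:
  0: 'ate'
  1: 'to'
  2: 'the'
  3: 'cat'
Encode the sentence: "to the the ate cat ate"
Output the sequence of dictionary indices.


Look up each word in the dictionary:
  'to' -> 1
  'the' -> 2
  'the' -> 2
  'ate' -> 0
  'cat' -> 3
  'ate' -> 0

Encoded: [1, 2, 2, 0, 3, 0]


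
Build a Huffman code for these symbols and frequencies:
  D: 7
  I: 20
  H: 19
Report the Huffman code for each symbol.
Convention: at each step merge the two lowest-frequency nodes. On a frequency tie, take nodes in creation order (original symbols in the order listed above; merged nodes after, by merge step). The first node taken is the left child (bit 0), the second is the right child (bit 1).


Huffman tree construction:
Step 1: Merge D(7) + H(19) = 26
Step 2: Merge I(20) + (D+H)(26) = 46
Read each symbol's code off the tree from the root (left child = 0, right child = 1).

Codes:
  D: 10 (length 2)
  I: 0 (length 1)
  H: 11 (length 2)
Average code length: 72/46 = 1.5652 bits/symbol


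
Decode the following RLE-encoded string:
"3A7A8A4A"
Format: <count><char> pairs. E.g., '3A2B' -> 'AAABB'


Expanding each <count><char> pair:
  3A -> 'AAA'
  7A -> 'AAAAAAA'
  8A -> 'AAAAAAAA'
  4A -> 'AAAA'

Decoded = AAAAAAAAAAAAAAAAAAAAAA


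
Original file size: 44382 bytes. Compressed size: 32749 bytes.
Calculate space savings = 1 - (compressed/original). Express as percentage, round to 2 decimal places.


ratio = compressed/original = 32749/44382 = 0.737889
savings = 1 - ratio = 1 - 0.737889 = 0.262111
as a percentage: 0.262111 * 100 = 26.21%

Space savings = 1 - 32749/44382 = 26.21%


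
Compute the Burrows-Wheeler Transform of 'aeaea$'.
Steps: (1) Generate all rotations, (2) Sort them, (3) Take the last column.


Rotations (sorted):
  0: $aeaea -> last char: a
  1: a$aeae -> last char: e
  2: aea$ae -> last char: e
  3: aeaea$ -> last char: $
  4: ea$aea -> last char: a
  5: eaea$a -> last char: a


BWT = aee$aa


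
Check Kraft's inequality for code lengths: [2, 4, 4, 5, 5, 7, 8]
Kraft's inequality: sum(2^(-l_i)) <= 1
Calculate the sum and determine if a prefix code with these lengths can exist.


Sum = 2^(-2) + 2^(-4) + 2^(-4) + 2^(-5) + 2^(-5) + 2^(-7) + 2^(-8)
    = 0.25 + 0.0625 + 0.0625 + 0.03125 + 0.03125 + 0.0078125 + 0.00390625
    = 115/256 = 0.44921875
Since 0.44921875 <= 1, Kraft's inequality IS satisfied.
A prefix code with these lengths CAN exist.

Kraft sum = 0.44921875. Satisfied.


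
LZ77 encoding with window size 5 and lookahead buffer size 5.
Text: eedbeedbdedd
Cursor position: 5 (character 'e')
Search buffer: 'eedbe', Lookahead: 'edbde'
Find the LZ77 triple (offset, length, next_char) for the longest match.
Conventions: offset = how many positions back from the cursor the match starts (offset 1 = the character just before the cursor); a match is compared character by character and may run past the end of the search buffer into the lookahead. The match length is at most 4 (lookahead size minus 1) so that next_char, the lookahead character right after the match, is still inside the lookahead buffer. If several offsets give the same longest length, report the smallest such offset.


Try each offset into the search buffer:
  offset=1 (pos 4, char 'e'): match length 1
  offset=2 (pos 3, char 'b'): match length 0
  offset=3 (pos 2, char 'd'): match length 0
  offset=4 (pos 1, char 'e'): match length 3
  offset=5 (pos 0, char 'e'): match length 1
Longest match has length 3 at offset 4.
next_char = character at position 5 + 3 = 8 -> 'd'

Best match: offset=4, length=3 (matching 'edb' starting at position 1)
LZ77 triple: (4, 3, 'd')


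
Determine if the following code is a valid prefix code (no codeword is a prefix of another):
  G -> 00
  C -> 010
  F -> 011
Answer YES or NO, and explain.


Checking each pair (does one codeword prefix another?):
  G='00' vs C='010': no prefix
  G='00' vs F='011': no prefix
  C='010' vs G='00': no prefix
  C='010' vs F='011': no prefix
  F='011' vs G='00': no prefix
  F='011' vs C='010': no prefix
No violation found over all pairs.

YES -- this is a valid prefix code. No codeword is a prefix of any other codeword.


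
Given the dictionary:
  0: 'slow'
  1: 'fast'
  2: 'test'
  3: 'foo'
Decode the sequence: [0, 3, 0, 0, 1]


Look up each index in the dictionary:
  0 -> 'slow'
  3 -> 'foo'
  0 -> 'slow'
  0 -> 'slow'
  1 -> 'fast'

Decoded: "slow foo slow slow fast"


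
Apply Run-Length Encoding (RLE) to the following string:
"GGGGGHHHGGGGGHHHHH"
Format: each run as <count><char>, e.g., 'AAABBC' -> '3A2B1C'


Scanning runs left to right:
  i=0: run of 'G' x 5 -> '5G'
  i=5: run of 'H' x 3 -> '3H'
  i=8: run of 'G' x 5 -> '5G'
  i=13: run of 'H' x 5 -> '5H'

RLE = 5G3H5G5H


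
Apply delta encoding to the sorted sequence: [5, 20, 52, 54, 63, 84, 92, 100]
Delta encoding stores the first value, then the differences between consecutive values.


First value: 5
Deltas:
  20 - 5 = 15
  52 - 20 = 32
  54 - 52 = 2
  63 - 54 = 9
  84 - 63 = 21
  92 - 84 = 8
  100 - 92 = 8


Delta encoded: [5, 15, 32, 2, 9, 21, 8, 8]


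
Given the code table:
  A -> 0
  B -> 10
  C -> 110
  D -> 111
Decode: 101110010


Decoding:
10 -> B
111 -> D
0 -> A
0 -> A
10 -> B


Result: BDAAB


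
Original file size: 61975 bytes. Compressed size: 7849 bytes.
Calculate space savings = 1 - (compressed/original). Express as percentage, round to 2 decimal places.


ratio = compressed/original = 7849/61975 = 0.126648
savings = 1 - ratio = 1 - 0.126648 = 0.873352
as a percentage: 0.873352 * 100 = 87.34%

Space savings = 1 - 7849/61975 = 87.34%


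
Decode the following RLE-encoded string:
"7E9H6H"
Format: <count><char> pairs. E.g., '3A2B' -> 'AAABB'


Expanding each <count><char> pair:
  7E -> 'EEEEEEE'
  9H -> 'HHHHHHHHH'
  6H -> 'HHHHHH'

Decoded = EEEEEEEHHHHHHHHHHHHHHH


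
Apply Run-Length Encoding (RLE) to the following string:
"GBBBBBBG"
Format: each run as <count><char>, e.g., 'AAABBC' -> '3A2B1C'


Scanning runs left to right:
  i=0: run of 'G' x 1 -> '1G'
  i=1: run of 'B' x 6 -> '6B'
  i=7: run of 'G' x 1 -> '1G'

RLE = 1G6B1G


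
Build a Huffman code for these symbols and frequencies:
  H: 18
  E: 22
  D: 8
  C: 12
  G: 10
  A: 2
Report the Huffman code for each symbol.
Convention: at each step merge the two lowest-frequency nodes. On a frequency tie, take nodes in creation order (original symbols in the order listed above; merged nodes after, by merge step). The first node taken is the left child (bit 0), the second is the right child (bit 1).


Huffman tree construction:
Step 1: Merge A(2) + D(8) = 10
Step 2: Merge G(10) + (A+D)(10) = 20
Step 3: Merge C(12) + H(18) = 30
Step 4: Merge (G+(A+D))(20) + E(22) = 42
Step 5: Merge (C+H)(30) + ((G+(A+D))+E)(42) = 72
Read each symbol's code off the tree from the root (left child = 0, right child = 1).

Codes:
  H: 01 (length 2)
  E: 11 (length 2)
  D: 1011 (length 4)
  C: 00 (length 2)
  G: 100 (length 3)
  A: 1010 (length 4)
Average code length: 174/72 = 2.4167 bits/symbol


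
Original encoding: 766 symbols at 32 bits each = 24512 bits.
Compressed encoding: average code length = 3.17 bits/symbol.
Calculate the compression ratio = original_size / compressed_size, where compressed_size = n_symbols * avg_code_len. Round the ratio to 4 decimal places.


original_size = n_symbols * orig_bits = 766 * 32 = 24512 bits
compressed_size = n_symbols * avg_code_len = 766 * 3.17 = 2428.22 bits
ratio = original_size / compressed_size = 24512 / 2428.22 = 10.0946

Compression ratio = 10.0946


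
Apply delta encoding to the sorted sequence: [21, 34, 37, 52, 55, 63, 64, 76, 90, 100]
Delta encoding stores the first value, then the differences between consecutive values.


First value: 21
Deltas:
  34 - 21 = 13
  37 - 34 = 3
  52 - 37 = 15
  55 - 52 = 3
  63 - 55 = 8
  64 - 63 = 1
  76 - 64 = 12
  90 - 76 = 14
  100 - 90 = 10


Delta encoded: [21, 13, 3, 15, 3, 8, 1, 12, 14, 10]


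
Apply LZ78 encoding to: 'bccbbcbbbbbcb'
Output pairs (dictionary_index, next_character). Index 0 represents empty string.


LZ78 encoding steps:
Dictionary: {0: ''}
Step 1: w='' (idx 0), next='b' -> output (0, 'b'), add 'b' as idx 1
Step 2: w='' (idx 0), next='c' -> output (0, 'c'), add 'c' as idx 2
Step 3: w='c' (idx 2), next='b' -> output (2, 'b'), add 'cb' as idx 3
Step 4: w='b' (idx 1), next='c' -> output (1, 'c'), add 'bc' as idx 4
Step 5: w='b' (idx 1), next='b' -> output (1, 'b'), add 'bb' as idx 5
Step 6: w='bb' (idx 5), next='b' -> output (5, 'b'), add 'bbb' as idx 6
Step 7: w='cb' (idx 3), end of input -> output (3, '')


Encoded: [(0, 'b'), (0, 'c'), (2, 'b'), (1, 'c'), (1, 'b'), (5, 'b'), (3, '')]


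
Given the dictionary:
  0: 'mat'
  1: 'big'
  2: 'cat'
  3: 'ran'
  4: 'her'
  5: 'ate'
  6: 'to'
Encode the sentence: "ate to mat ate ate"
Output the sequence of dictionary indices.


Look up each word in the dictionary:
  'ate' -> 5
  'to' -> 6
  'mat' -> 0
  'ate' -> 5
  'ate' -> 5

Encoded: [5, 6, 0, 5, 5]


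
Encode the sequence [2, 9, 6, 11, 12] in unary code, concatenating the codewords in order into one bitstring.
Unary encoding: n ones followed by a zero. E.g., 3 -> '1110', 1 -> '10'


Encode each number as n ones followed by a terminating 0:
  2 -> 110 (3 bits)
  9 -> 1111111110 (10 bits)
  6 -> 1111110 (7 bits)
  11 -> 111111111110 (12 bits)
  12 -> 1111111111110 (13 bits)
Total length = 3 + 10 + 7 + 12 + 13 = 45 bits.

Unary([2, 9, 6, 11, 12]) = 110111111111011111101111111111101111111111110 (45 bits)


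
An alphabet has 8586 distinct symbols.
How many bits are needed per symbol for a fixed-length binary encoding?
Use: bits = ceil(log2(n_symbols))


log2(8586) = 13.0678
Bracket: 2^13 = 8192 < 8586 <= 2^14 = 16384
So ceil(log2(8586)) = 14

bits = ceil(log2(8586)) = ceil(13.0678) = 14 bits


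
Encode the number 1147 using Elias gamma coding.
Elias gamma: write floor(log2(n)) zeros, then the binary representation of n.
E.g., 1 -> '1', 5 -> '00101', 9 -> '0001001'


num_bits = floor(log2(1147)) + 1 = 11
leading_zeros = num_bits - 1 = 10
binary(1147) = 10001111011

Elias gamma(1147) = '0000000000' + '10001111011' = 000000000010001111011 (21 bits)


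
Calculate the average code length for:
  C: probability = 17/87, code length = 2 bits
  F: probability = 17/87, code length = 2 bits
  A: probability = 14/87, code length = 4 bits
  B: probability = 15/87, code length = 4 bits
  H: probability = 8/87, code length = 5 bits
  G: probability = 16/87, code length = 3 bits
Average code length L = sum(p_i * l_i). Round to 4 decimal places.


Weighted contributions p_i * l_i:
  C: (17/87) * 2 = 34/87
  F: (17/87) * 2 = 34/87
  A: (14/87) * 4 = 56/87
  B: (15/87) * 4 = 60/87
  H: (8/87) * 5 = 40/87
  G: (16/87) * 3 = 48/87
Sum = (34 + 34 + 56 + 60 + 40 + 48)/87 = 272/87

L = 272/87 = 3.1264 bits/symbol


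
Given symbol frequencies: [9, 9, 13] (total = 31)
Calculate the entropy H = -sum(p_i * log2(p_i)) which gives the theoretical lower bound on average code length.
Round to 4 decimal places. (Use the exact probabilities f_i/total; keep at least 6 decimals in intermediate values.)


Per-symbol terms -p_i * log2(p_i) with p_i = f_i/31:
  p = 9/31 = 0.290323: log2(p) = -1.784271, -p*log2(p) = 0.518014
  p = 9/31 = 0.290323: log2(p) = -1.784271, -p*log2(p) = 0.518014
  p = 13/31 = 0.419355: log2(p) = -1.253757, -p*log2(p) = 0.525769
H = 0.518014 + 0.518014 + 0.525769 = 1.561797

H = 1.5618 bits/symbol


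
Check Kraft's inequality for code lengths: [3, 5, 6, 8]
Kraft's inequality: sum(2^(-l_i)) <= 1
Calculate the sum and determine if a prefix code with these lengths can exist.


Sum = 2^(-3) + 2^(-5) + 2^(-6) + 2^(-8)
    = 0.125 + 0.03125 + 0.015625 + 0.00390625
    = 45/256 = 0.17578125
Since 0.17578125 <= 1, Kraft's inequality IS satisfied.
A prefix code with these lengths CAN exist.

Kraft sum = 0.17578125. Satisfied.


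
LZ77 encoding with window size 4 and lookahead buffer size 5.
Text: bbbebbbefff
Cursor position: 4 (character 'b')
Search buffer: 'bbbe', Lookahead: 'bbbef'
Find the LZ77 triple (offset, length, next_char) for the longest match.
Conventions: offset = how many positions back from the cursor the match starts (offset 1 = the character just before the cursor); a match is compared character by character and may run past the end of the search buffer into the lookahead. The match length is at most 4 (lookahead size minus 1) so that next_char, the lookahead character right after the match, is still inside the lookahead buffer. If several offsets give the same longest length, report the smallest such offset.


Try each offset into the search buffer:
  offset=1 (pos 3, char 'e'): match length 0
  offset=2 (pos 2, char 'b'): match length 1
  offset=3 (pos 1, char 'b'): match length 2
  offset=4 (pos 0, char 'b'): match length 4
Longest match has length 4 at offset 4.
next_char = character at position 4 + 4 = 8 -> 'f'

Best match: offset=4, length=4 (matching 'bbbe' starting at position 0)
LZ77 triple: (4, 4, 'f')


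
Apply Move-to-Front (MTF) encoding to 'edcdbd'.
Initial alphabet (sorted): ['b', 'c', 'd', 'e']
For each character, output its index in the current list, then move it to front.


MTF encoding:
'e': index 3 in ['b', 'c', 'd', 'e'] -> ['e', 'b', 'c', 'd']
'd': index 3 in ['e', 'b', 'c', 'd'] -> ['d', 'e', 'b', 'c']
'c': index 3 in ['d', 'e', 'b', 'c'] -> ['c', 'd', 'e', 'b']
'd': index 1 in ['c', 'd', 'e', 'b'] -> ['d', 'c', 'e', 'b']
'b': index 3 in ['d', 'c', 'e', 'b'] -> ['b', 'd', 'c', 'e']
'd': index 1 in ['b', 'd', 'c', 'e'] -> ['d', 'b', 'c', 'e']


Output: [3, 3, 3, 1, 3, 1]


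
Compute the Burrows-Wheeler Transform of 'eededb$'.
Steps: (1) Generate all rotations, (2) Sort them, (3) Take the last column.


Rotations (sorted):
  0: $eededb -> last char: b
  1: b$eeded -> last char: d
  2: db$eede -> last char: e
  3: dedb$ee -> last char: e
  4: edb$eed -> last char: d
  5: ededb$e -> last char: e
  6: eededb$ -> last char: $


BWT = bdeede$


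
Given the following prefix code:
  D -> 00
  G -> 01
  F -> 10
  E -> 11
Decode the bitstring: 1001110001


Decoding step by step:
Bits 10 -> F
Bits 01 -> G
Bits 11 -> E
Bits 00 -> D
Bits 01 -> G


Decoded message: FGEDG


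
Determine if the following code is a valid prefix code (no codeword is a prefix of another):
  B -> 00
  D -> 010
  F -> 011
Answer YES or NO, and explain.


Checking each pair (does one codeword prefix another?):
  B='00' vs D='010': no prefix
  B='00' vs F='011': no prefix
  D='010' vs B='00': no prefix
  D='010' vs F='011': no prefix
  F='011' vs B='00': no prefix
  F='011' vs D='010': no prefix
No violation found over all pairs.

YES -- this is a valid prefix code. No codeword is a prefix of any other codeword.


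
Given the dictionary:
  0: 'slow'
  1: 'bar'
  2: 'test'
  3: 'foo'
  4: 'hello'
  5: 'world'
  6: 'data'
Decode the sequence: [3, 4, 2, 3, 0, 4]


Look up each index in the dictionary:
  3 -> 'foo'
  4 -> 'hello'
  2 -> 'test'
  3 -> 'foo'
  0 -> 'slow'
  4 -> 'hello'

Decoded: "foo hello test foo slow hello"


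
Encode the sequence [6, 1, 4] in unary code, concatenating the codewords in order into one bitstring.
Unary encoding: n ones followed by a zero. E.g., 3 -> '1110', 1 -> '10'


Encode each number as n ones followed by a terminating 0:
  6 -> 1111110 (7 bits)
  1 -> 10 (2 bits)
  4 -> 11110 (5 bits)
Total length = 7 + 2 + 5 = 14 bits.

Unary([6, 1, 4]) = 11111101011110 (14 bits)


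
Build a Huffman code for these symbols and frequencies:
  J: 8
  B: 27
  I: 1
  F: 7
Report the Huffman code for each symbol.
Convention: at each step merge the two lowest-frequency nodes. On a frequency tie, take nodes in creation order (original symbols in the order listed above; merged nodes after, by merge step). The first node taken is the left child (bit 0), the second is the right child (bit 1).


Huffman tree construction:
Step 1: Merge I(1) + F(7) = 8
Step 2: Merge J(8) + (I+F)(8) = 16
Step 3: Merge (J+(I+F))(16) + B(27) = 43
Read each symbol's code off the tree from the root (left child = 0, right child = 1).

Codes:
  J: 00 (length 2)
  B: 1 (length 1)
  I: 010 (length 3)
  F: 011 (length 3)
Average code length: 67/43 = 1.5581 bits/symbol


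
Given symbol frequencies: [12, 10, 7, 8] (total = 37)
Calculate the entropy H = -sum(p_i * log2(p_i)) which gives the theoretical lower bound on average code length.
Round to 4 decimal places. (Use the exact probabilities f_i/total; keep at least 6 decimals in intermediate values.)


Per-symbol terms -p_i * log2(p_i) with p_i = f_i/37:
  p = 12/37 = 0.324324: log2(p) = -1.624491, -p*log2(p) = 0.526862
  p = 10/37 = 0.270270: log2(p) = -1.887525, -p*log2(p) = 0.510142
  p = 7/37 = 0.189189: log2(p) = -2.402098, -p*log2(p) = 0.454451
  p = 8/37 = 0.216216: log2(p) = -2.209453, -p*log2(p) = 0.477720
H = 0.526862 + 0.510142 + 0.454451 + 0.477720 = 1.969175

H = 1.9692 bits/symbol


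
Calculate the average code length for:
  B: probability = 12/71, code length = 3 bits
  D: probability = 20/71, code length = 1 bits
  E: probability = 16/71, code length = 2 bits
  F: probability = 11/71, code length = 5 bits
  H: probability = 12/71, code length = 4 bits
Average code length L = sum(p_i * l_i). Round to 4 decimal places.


Weighted contributions p_i * l_i:
  B: (12/71) * 3 = 36/71
  D: (20/71) * 1 = 20/71
  E: (16/71) * 2 = 32/71
  F: (11/71) * 5 = 55/71
  H: (12/71) * 4 = 48/71
Sum = (36 + 20 + 32 + 55 + 48)/71 = 191/71

L = 191/71 = 2.6901 bits/symbol


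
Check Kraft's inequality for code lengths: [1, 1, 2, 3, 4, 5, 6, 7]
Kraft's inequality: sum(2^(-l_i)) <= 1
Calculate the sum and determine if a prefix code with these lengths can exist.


Sum = 2^(-1) + 2^(-1) + 2^(-2) + 2^(-3) + 2^(-4) + 2^(-5) + 2^(-6) + 2^(-7)
    = 0.5 + 0.5 + 0.25 + 0.125 + 0.0625 + 0.03125 + 0.015625 + 0.0078125
    = 191/128 = 1.4921875
Since 1.4921875 > 1, Kraft's inequality is NOT satisfied.
A prefix code with these lengths CANNOT exist.

Kraft sum = 1.4921875. Not satisfied.


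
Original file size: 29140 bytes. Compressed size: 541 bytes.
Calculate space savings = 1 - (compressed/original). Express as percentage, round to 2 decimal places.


ratio = compressed/original = 541/29140 = 0.018566
savings = 1 - ratio = 1 - 0.018566 = 0.981434
as a percentage: 0.981434 * 100 = 98.14%

Space savings = 1 - 541/29140 = 98.14%


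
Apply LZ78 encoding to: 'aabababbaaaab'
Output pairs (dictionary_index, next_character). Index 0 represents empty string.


LZ78 encoding steps:
Dictionary: {0: ''}
Step 1: w='' (idx 0), next='a' -> output (0, 'a'), add 'a' as idx 1
Step 2: w='a' (idx 1), next='b' -> output (1, 'b'), add 'ab' as idx 2
Step 3: w='ab' (idx 2), next='a' -> output (2, 'a'), add 'aba' as idx 3
Step 4: w='' (idx 0), next='b' -> output (0, 'b'), add 'b' as idx 4
Step 5: w='b' (idx 4), next='a' -> output (4, 'a'), add 'ba' as idx 5
Step 6: w='a' (idx 1), next='a' -> output (1, 'a'), add 'aa' as idx 6
Step 7: w='ab' (idx 2), end of input -> output (2, '')


Encoded: [(0, 'a'), (1, 'b'), (2, 'a'), (0, 'b'), (4, 'a'), (1, 'a'), (2, '')]


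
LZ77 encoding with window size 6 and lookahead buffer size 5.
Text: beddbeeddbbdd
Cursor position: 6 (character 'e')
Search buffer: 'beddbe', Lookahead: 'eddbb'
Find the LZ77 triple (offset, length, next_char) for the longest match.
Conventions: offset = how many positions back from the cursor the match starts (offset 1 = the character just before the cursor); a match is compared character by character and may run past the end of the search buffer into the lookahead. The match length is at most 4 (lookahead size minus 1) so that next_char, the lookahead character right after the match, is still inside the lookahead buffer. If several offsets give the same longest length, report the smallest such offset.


Try each offset into the search buffer:
  offset=1 (pos 5, char 'e'): match length 1
  offset=2 (pos 4, char 'b'): match length 0
  offset=3 (pos 3, char 'd'): match length 0
  offset=4 (pos 2, char 'd'): match length 0
  offset=5 (pos 1, char 'e'): match length 4
  offset=6 (pos 0, char 'b'): match length 0
Longest match has length 4 at offset 5.
next_char = character at position 6 + 4 = 10 -> 'b'

Best match: offset=5, length=4 (matching 'eddb' starting at position 1)
LZ77 triple: (5, 4, 'b')


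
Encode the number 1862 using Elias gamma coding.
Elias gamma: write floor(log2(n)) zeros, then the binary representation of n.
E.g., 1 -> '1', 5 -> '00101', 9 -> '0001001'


num_bits = floor(log2(1862)) + 1 = 11
leading_zeros = num_bits - 1 = 10
binary(1862) = 11101000110

Elias gamma(1862) = '0000000000' + '11101000110' = 000000000011101000110 (21 bits)


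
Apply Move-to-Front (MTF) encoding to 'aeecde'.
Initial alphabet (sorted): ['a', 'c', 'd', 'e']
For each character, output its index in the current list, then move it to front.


MTF encoding:
'a': index 0 in ['a', 'c', 'd', 'e'] -> ['a', 'c', 'd', 'e']
'e': index 3 in ['a', 'c', 'd', 'e'] -> ['e', 'a', 'c', 'd']
'e': index 0 in ['e', 'a', 'c', 'd'] -> ['e', 'a', 'c', 'd']
'c': index 2 in ['e', 'a', 'c', 'd'] -> ['c', 'e', 'a', 'd']
'd': index 3 in ['c', 'e', 'a', 'd'] -> ['d', 'c', 'e', 'a']
'e': index 2 in ['d', 'c', 'e', 'a'] -> ['e', 'd', 'c', 'a']


Output: [0, 3, 0, 2, 3, 2]


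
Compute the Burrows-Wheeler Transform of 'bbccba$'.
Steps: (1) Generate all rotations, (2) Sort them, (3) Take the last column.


Rotations (sorted):
  0: $bbccba -> last char: a
  1: a$bbccb -> last char: b
  2: ba$bbcc -> last char: c
  3: bbccba$ -> last char: $
  4: bccba$b -> last char: b
  5: cba$bbc -> last char: c
  6: ccba$bb -> last char: b


BWT = abc$bcb


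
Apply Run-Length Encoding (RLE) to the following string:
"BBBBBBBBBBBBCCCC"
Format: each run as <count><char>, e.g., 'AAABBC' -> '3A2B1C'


Scanning runs left to right:
  i=0: run of 'B' x 12 -> '12B'
  i=12: run of 'C' x 4 -> '4C'

RLE = 12B4C


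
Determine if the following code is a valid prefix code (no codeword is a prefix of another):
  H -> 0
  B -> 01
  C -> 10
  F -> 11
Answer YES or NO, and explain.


Checking each pair (does one codeword prefix another?):
  H='0' vs B='01': prefix -- VIOLATION

NO -- this is NOT a valid prefix code. H (0) is a prefix of B (01).


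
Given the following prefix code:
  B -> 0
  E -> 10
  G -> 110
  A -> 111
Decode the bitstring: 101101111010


Decoding step by step:
Bits 10 -> E
Bits 110 -> G
Bits 111 -> A
Bits 10 -> E
Bits 10 -> E


Decoded message: EGAEE


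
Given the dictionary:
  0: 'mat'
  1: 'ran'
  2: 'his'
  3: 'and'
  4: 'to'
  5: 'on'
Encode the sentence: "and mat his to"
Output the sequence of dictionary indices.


Look up each word in the dictionary:
  'and' -> 3
  'mat' -> 0
  'his' -> 2
  'to' -> 4

Encoded: [3, 0, 2, 4]


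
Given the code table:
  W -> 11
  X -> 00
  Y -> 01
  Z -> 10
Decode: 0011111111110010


Decoding:
00 -> X
11 -> W
11 -> W
11 -> W
11 -> W
11 -> W
00 -> X
10 -> Z


Result: XWWWWWXZ


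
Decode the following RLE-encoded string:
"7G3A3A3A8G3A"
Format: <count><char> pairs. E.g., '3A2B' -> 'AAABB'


Expanding each <count><char> pair:
  7G -> 'GGGGGGG'
  3A -> 'AAA'
  3A -> 'AAA'
  3A -> 'AAA'
  8G -> 'GGGGGGGG'
  3A -> 'AAA'

Decoded = GGGGGGGAAAAAAAAAGGGGGGGGAAA


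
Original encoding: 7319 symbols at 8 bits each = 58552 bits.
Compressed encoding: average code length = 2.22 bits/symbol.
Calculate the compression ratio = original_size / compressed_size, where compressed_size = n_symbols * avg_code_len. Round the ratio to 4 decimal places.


original_size = n_symbols * orig_bits = 7319 * 8 = 58552 bits
compressed_size = n_symbols * avg_code_len = 7319 * 2.22 = 16248.18 bits
ratio = original_size / compressed_size = 58552 / 16248.18 = 3.6036

Compression ratio = 3.6036


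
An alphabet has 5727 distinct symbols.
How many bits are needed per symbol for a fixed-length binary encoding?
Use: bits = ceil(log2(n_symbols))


log2(5727) = 12.4836
Bracket: 2^12 = 4096 < 5727 <= 2^13 = 8192
So ceil(log2(5727)) = 13

bits = ceil(log2(5727)) = ceil(12.4836) = 13 bits


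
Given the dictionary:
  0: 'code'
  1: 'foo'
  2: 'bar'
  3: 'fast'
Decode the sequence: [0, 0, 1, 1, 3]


Look up each index in the dictionary:
  0 -> 'code'
  0 -> 'code'
  1 -> 'foo'
  1 -> 'foo'
  3 -> 'fast'

Decoded: "code code foo foo fast"


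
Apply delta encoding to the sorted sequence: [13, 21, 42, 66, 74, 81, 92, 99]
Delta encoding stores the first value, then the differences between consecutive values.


First value: 13
Deltas:
  21 - 13 = 8
  42 - 21 = 21
  66 - 42 = 24
  74 - 66 = 8
  81 - 74 = 7
  92 - 81 = 11
  99 - 92 = 7


Delta encoded: [13, 8, 21, 24, 8, 7, 11, 7]


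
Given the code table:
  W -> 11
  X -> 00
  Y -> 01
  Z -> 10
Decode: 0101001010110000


Decoding:
01 -> Y
01 -> Y
00 -> X
10 -> Z
10 -> Z
11 -> W
00 -> X
00 -> X


Result: YYXZZWXX


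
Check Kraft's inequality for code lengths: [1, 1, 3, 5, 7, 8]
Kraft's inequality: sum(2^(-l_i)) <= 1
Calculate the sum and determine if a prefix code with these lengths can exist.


Sum = 2^(-1) + 2^(-1) + 2^(-3) + 2^(-5) + 2^(-7) + 2^(-8)
    = 0.5 + 0.5 + 0.125 + 0.03125 + 0.0078125 + 0.00390625
    = 299/256 = 1.16796875
Since 1.16796875 > 1, Kraft's inequality is NOT satisfied.
A prefix code with these lengths CANNOT exist.

Kraft sum = 1.16796875. Not satisfied.


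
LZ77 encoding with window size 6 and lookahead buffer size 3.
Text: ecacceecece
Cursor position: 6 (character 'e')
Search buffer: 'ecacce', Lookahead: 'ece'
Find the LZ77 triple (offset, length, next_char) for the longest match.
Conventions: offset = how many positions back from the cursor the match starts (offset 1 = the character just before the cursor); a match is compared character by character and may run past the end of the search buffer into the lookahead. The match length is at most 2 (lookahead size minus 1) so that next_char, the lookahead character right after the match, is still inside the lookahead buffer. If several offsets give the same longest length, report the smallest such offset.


Try each offset into the search buffer:
  offset=1 (pos 5, char 'e'): match length 1
  offset=2 (pos 4, char 'c'): match length 0
  offset=3 (pos 3, char 'c'): match length 0
  offset=4 (pos 2, char 'a'): match length 0
  offset=5 (pos 1, char 'c'): match length 0
  offset=6 (pos 0, char 'e'): match length 2
Longest match has length 2 at offset 6.
next_char = character at position 6 + 2 = 8 -> 'e'

Best match: offset=6, length=2 (matching 'ec' starting at position 0)
LZ77 triple: (6, 2, 'e')


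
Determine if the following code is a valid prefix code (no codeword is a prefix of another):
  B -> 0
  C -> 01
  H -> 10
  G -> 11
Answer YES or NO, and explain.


Checking each pair (does one codeword prefix another?):
  B='0' vs C='01': prefix -- VIOLATION

NO -- this is NOT a valid prefix code. B (0) is a prefix of C (01).


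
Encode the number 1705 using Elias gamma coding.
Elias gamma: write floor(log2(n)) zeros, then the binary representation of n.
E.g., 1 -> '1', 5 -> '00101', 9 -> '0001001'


num_bits = floor(log2(1705)) + 1 = 11
leading_zeros = num_bits - 1 = 10
binary(1705) = 11010101001

Elias gamma(1705) = '0000000000' + '11010101001' = 000000000011010101001 (21 bits)


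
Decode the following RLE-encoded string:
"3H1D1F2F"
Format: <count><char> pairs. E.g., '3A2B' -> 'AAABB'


Expanding each <count><char> pair:
  3H -> 'HHH'
  1D -> 'D'
  1F -> 'F'
  2F -> 'FF'

Decoded = HHHDFFF


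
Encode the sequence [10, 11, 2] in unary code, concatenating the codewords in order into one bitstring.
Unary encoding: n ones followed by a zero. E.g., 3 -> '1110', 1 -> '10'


Encode each number as n ones followed by a terminating 0:
  10 -> 11111111110 (11 bits)
  11 -> 111111111110 (12 bits)
  2 -> 110 (3 bits)
Total length = 11 + 12 + 3 = 26 bits.

Unary([10, 11, 2]) = 11111111110111111111110110 (26 bits)


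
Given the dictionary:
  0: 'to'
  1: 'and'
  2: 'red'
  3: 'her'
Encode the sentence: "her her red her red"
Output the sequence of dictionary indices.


Look up each word in the dictionary:
  'her' -> 3
  'her' -> 3
  'red' -> 2
  'her' -> 3
  'red' -> 2

Encoded: [3, 3, 2, 3, 2]


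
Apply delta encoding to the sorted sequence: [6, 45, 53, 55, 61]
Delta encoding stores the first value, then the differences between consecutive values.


First value: 6
Deltas:
  45 - 6 = 39
  53 - 45 = 8
  55 - 53 = 2
  61 - 55 = 6


Delta encoded: [6, 39, 8, 2, 6]


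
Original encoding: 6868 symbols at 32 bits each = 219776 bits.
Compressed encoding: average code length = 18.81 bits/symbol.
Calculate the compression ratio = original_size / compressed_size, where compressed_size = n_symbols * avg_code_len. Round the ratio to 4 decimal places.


original_size = n_symbols * orig_bits = 6868 * 32 = 219776 bits
compressed_size = n_symbols * avg_code_len = 6868 * 18.81 = 129187.08 bits
ratio = original_size / compressed_size = 219776 / 129187.08 = 1.7012

Compression ratio = 1.7012


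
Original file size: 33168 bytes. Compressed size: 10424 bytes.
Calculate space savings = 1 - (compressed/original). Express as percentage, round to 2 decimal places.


ratio = compressed/original = 10424/33168 = 0.314279
savings = 1 - ratio = 1 - 0.314279 = 0.685721
as a percentage: 0.685721 * 100 = 68.57%

Space savings = 1 - 10424/33168 = 68.57%


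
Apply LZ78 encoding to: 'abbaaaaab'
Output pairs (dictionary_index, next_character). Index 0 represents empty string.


LZ78 encoding steps:
Dictionary: {0: ''}
Step 1: w='' (idx 0), next='a' -> output (0, 'a'), add 'a' as idx 1
Step 2: w='' (idx 0), next='b' -> output (0, 'b'), add 'b' as idx 2
Step 3: w='b' (idx 2), next='a' -> output (2, 'a'), add 'ba' as idx 3
Step 4: w='a' (idx 1), next='a' -> output (1, 'a'), add 'aa' as idx 4
Step 5: w='aa' (idx 4), next='b' -> output (4, 'b'), add 'aab' as idx 5


Encoded: [(0, 'a'), (0, 'b'), (2, 'a'), (1, 'a'), (4, 'b')]


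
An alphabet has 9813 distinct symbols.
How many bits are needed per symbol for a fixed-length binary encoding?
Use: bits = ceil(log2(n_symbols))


log2(9813) = 13.2605
Bracket: 2^13 = 8192 < 9813 <= 2^14 = 16384
So ceil(log2(9813)) = 14

bits = ceil(log2(9813)) = ceil(13.2605) = 14 bits


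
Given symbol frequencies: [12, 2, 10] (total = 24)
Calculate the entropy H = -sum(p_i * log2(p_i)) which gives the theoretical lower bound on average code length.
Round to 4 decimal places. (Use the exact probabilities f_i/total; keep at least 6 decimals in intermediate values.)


Per-symbol terms -p_i * log2(p_i) with p_i = f_i/24:
  p = 12/24 = 0.500000: log2(p) = -1.000000, -p*log2(p) = 0.500000
  p = 2/24 = 0.083333: log2(p) = -3.584963, -p*log2(p) = 0.298747
  p = 10/24 = 0.416667: log2(p) = -1.263034, -p*log2(p) = 0.526264
H = 0.500000 + 0.298747 + 0.526264 = 1.325011

H = 1.325 bits/symbol


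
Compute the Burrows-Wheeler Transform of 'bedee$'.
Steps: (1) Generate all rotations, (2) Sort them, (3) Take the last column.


Rotations (sorted):
  0: $bedee -> last char: e
  1: bedee$ -> last char: $
  2: dee$be -> last char: e
  3: e$bede -> last char: e
  4: edee$b -> last char: b
  5: ee$bed -> last char: d


BWT = e$eebd


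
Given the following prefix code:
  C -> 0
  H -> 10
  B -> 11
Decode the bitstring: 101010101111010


Decoding step by step:
Bits 10 -> H
Bits 10 -> H
Bits 10 -> H
Bits 10 -> H
Bits 11 -> B
Bits 11 -> B
Bits 0 -> C
Bits 10 -> H


Decoded message: HHHHBBCH


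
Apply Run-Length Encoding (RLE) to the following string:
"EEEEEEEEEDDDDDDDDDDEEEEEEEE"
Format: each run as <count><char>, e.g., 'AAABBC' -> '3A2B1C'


Scanning runs left to right:
  i=0: run of 'E' x 9 -> '9E'
  i=9: run of 'D' x 10 -> '10D'
  i=19: run of 'E' x 8 -> '8E'

RLE = 9E10D8E


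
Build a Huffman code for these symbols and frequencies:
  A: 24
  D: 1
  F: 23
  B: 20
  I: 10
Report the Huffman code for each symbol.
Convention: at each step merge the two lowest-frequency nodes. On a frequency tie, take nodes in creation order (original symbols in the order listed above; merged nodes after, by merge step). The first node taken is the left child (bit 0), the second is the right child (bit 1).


Huffman tree construction:
Step 1: Merge D(1) + I(10) = 11
Step 2: Merge (D+I)(11) + B(20) = 31
Step 3: Merge F(23) + A(24) = 47
Step 4: Merge ((D+I)+B)(31) + (F+A)(47) = 78
Read each symbol's code off the tree from the root (left child = 0, right child = 1).

Codes:
  A: 11 (length 2)
  D: 000 (length 3)
  F: 10 (length 2)
  B: 01 (length 2)
  I: 001 (length 3)
Average code length: 167/78 = 2.1410 bits/symbol


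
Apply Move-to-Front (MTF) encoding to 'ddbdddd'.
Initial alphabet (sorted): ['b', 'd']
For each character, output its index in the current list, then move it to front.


MTF encoding:
'd': index 1 in ['b', 'd'] -> ['d', 'b']
'd': index 0 in ['d', 'b'] -> ['d', 'b']
'b': index 1 in ['d', 'b'] -> ['b', 'd']
'd': index 1 in ['b', 'd'] -> ['d', 'b']
'd': index 0 in ['d', 'b'] -> ['d', 'b']
'd': index 0 in ['d', 'b'] -> ['d', 'b']
'd': index 0 in ['d', 'b'] -> ['d', 'b']


Output: [1, 0, 1, 1, 0, 0, 0]


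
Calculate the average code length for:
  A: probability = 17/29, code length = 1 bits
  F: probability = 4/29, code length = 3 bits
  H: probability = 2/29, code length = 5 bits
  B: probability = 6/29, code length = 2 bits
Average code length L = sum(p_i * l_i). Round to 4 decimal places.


Weighted contributions p_i * l_i:
  A: (17/29) * 1 = 17/29
  F: (4/29) * 3 = 12/29
  H: (2/29) * 5 = 10/29
  B: (6/29) * 2 = 12/29
Sum = (17 + 12 + 10 + 12)/29 = 51/29

L = 51/29 = 1.7586 bits/symbol


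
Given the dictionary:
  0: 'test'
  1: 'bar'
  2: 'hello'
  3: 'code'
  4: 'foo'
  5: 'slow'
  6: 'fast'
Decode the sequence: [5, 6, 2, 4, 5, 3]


Look up each index in the dictionary:
  5 -> 'slow'
  6 -> 'fast'
  2 -> 'hello'
  4 -> 'foo'
  5 -> 'slow'
  3 -> 'code'

Decoded: "slow fast hello foo slow code"


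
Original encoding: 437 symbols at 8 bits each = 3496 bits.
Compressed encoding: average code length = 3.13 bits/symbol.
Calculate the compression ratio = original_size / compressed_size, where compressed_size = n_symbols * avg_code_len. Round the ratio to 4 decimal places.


original_size = n_symbols * orig_bits = 437 * 8 = 3496 bits
compressed_size = n_symbols * avg_code_len = 437 * 3.13 = 1367.81 bits
ratio = original_size / compressed_size = 3496 / 1367.81 = 2.5559

Compression ratio = 2.5559


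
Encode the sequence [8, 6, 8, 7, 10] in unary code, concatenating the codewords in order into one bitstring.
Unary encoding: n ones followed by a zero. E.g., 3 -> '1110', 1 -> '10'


Encode each number as n ones followed by a terminating 0:
  8 -> 111111110 (9 bits)
  6 -> 1111110 (7 bits)
  8 -> 111111110 (9 bits)
  7 -> 11111110 (8 bits)
  10 -> 11111111110 (11 bits)
Total length = 9 + 7 + 9 + 8 + 11 = 44 bits.

Unary([8, 6, 8, 7, 10]) = 11111111011111101111111101111111011111111110 (44 bits)
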